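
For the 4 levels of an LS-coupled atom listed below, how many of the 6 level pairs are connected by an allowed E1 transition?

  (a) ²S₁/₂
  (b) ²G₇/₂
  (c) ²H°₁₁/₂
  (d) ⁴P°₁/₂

(a)–(b): forbidden (parity, ΔL, ΔJ).
(a)–(c): forbidden (ΔL, ΔJ).
(a)–(d): forbidden (ΔS).
(b)–(c): forbidden (ΔJ).
(b)–(d): forbidden (ΔS, ΔL, ΔJ).
(c)–(d): forbidden (parity, ΔS, ΔL, ΔJ).
Allowed pairs: 0 of 6.

0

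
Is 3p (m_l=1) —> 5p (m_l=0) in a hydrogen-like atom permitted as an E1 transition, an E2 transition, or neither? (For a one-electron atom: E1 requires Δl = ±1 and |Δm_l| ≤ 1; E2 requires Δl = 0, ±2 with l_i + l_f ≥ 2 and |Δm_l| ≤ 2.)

E2

Δl = 1 − 1 = +0; l_i + l_f = 2.
Δm_l = -1.
E1 (Δl = ±1, |Δm_l| ≤ 1): not satisfied.
E2 (Δl = 0,±2, l_i+l_f ≥ 2, |Δm_l| ≤ 2): satisfied.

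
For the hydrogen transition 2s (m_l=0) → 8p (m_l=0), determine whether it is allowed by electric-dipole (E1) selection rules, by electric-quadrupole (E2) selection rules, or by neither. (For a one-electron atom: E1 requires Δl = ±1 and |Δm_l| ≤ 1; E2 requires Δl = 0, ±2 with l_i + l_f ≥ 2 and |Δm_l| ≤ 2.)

E1

Δl = 1 − 0 = +1; l_i + l_f = 1.
Δm_l = +0.
E1 (Δl = ±1, |Δm_l| ≤ 1): satisfied.
E2 (Δl = 0,±2, l_i+l_f ≥ 2, |Δm_l| ≤ 2): not satisfied.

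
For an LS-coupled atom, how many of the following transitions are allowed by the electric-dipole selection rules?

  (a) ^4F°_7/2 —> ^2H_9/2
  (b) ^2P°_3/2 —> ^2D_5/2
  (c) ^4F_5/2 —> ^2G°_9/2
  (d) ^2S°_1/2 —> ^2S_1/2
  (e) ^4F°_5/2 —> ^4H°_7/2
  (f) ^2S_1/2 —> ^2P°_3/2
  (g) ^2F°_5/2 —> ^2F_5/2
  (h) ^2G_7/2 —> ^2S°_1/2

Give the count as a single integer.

3

(a) forbidden (ΔS, ΔL fail)
(b) allowed
(c) forbidden (ΔS, ΔJ fail)
(d) forbidden (ΔL fails)
(e) forbidden (parity, ΔL fail)
(f) allowed
(g) allowed
(h) forbidden (ΔL, ΔJ fail)
Total allowed: 3 of 8.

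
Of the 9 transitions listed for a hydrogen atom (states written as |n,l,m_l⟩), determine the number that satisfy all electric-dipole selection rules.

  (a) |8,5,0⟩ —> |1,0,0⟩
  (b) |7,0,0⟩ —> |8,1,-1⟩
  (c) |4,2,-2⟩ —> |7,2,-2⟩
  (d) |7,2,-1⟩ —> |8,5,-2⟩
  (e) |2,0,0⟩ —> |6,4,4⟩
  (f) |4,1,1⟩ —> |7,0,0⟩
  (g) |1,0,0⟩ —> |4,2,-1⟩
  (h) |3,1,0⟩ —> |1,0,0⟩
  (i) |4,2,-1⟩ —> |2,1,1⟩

(a) forbidden — Δl = -5 (E1 requires Δl = ±1)
(b) allowed
(c) forbidden — Δl = +0 (E1 requires Δl = ±1)
(d) forbidden — Δl = +3 (E1 requires Δl = ±1)
(e) forbidden — Δl = +4 (E1 requires Δl = ±1); Δm_l = +4 (E1 requires Δm_l = 0, ±1)
(f) allowed
(g) forbidden — Δl = +2 (E1 requires Δl = ±1)
(h) allowed
(i) forbidden — Δm_l = +2 (E1 requires Δm_l = 0, ±1)
Total allowed: 3 of 9.

3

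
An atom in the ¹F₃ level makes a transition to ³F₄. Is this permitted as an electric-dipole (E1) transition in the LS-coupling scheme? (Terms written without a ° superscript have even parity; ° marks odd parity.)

Parity must change: even → even — fails.
ΔS = 0: S: 0 → 1 — fails.
ΔL = 0, ±1 (not L=0↔0): L: 3 → 3, ΔL = +0 — passes.
ΔJ = 0, ±1 (not J=0↔0): J: 3 → 4, ΔJ = +1 — passes.
Rule(s) violated: parity, ΔS.

forbidden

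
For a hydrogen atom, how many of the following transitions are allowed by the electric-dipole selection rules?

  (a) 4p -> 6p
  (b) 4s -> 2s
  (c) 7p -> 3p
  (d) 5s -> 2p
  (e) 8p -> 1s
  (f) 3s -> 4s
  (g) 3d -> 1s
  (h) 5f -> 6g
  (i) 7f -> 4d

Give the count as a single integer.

(a) forbidden — Δl = +0 (E1 requires Δl = ±1)
(b) forbidden — Δl = +0 (E1 requires Δl = ±1)
(c) forbidden — Δl = +0 (E1 requires Δl = ±1)
(d) allowed
(e) allowed
(f) forbidden — Δl = +0 (E1 requires Δl = ±1)
(g) forbidden — Δl = -2 (E1 requires Δl = ±1)
(h) allowed
(i) allowed
Total allowed: 4 of 9.

4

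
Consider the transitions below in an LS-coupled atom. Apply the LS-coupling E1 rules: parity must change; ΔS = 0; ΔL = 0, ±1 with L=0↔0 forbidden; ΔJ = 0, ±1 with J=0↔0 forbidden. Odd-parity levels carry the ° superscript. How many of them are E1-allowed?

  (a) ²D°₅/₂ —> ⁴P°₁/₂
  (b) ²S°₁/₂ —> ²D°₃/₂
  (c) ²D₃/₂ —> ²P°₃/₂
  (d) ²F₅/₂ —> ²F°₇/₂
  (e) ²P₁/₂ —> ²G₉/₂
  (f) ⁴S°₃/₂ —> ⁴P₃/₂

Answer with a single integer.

(a) forbidden (parity, ΔS, ΔJ fail)
(b) forbidden (parity, ΔL fail)
(c) allowed
(d) allowed
(e) forbidden (parity, ΔL, ΔJ fail)
(f) allowed
Total allowed: 3 of 6.

3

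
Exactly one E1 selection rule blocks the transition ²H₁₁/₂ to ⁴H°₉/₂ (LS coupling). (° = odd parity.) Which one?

the ΔS = 0 rule

Initial level: S=1/2, L=5, J=11/2, parity even. Final level: S=3/2, L=5, J=9/2, parity odd.
Parity must change: even → odd — passes.
ΔS = 0: S: 1/2 → 3/2 — fails.
ΔJ = 0, ±1 (not J=0↔0): J: 11/2 → 9/2, ΔJ = -1 — passes.
ΔL = 0, ±1 (not L=0↔0): L: 5 → 5, ΔL = +0 — passes.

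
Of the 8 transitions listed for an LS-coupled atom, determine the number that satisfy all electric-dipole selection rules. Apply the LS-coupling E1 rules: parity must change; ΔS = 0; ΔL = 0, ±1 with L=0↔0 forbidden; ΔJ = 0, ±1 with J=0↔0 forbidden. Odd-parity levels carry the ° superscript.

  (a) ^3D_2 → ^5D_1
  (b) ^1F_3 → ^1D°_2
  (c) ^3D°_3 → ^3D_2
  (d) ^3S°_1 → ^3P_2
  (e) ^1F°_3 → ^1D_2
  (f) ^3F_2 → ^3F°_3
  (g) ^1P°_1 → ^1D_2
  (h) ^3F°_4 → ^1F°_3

(a) forbidden (parity, ΔS fail)
(b) allowed
(c) allowed
(d) allowed
(e) allowed
(f) allowed
(g) allowed
(h) forbidden (parity, ΔS fail)
Total allowed: 6 of 8.

6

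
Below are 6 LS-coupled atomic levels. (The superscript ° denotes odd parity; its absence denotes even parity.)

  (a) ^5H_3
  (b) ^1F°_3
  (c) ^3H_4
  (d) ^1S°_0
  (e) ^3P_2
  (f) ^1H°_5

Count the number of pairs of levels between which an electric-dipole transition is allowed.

(a)–(b): forbidden (ΔS, ΔL).
(a)–(c): forbidden (parity, ΔS).
(a)–(d): forbidden (ΔS, ΔL, ΔJ).
(a)–(e): forbidden (parity, ΔS, ΔL).
(a)–(f): forbidden (ΔS, ΔJ).
(b)–(c): forbidden (ΔS, ΔL).
(b)–(d): forbidden (parity, ΔL, ΔJ).
(b)–(e): forbidden (ΔS, ΔL).
(b)–(f): forbidden (parity, ΔL, ΔJ).
(c)–(d): forbidden (ΔS, ΔL, ΔJ).
(c)–(e): forbidden (parity, ΔL, ΔJ).
(c)–(f): forbidden (ΔS).
(d)–(e): forbidden (ΔS, ΔJ).
(d)–(f): forbidden (parity, ΔL, ΔJ).
(e)–(f): forbidden (ΔS, ΔL, ΔJ).
Allowed pairs: 0 of 15.

0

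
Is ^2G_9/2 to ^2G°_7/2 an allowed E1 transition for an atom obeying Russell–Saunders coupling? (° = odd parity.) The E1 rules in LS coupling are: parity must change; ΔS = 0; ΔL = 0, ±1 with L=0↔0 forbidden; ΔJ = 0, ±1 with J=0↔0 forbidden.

allowed

ΔJ = 0, ±1 (not J=0↔0): J: 9/2 → 7/2, ΔJ = -1 — passes.
ΔL = 0, ±1 (not L=0↔0): L: 4 → 4, ΔL = +0 — passes.
ΔS = 0: S: 1/2 → 1/2 — passes.
Parity must change: even → odd — passes.
All four E1 rules are satisfied.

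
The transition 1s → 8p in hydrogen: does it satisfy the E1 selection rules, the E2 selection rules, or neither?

E1

Δl = 1 − 0 = +1; l_i + l_f = 1.
E1 (Δl = ±1): satisfied.
E2 (Δl = 0,±2, l_i+l_f ≥ 2): not satisfied.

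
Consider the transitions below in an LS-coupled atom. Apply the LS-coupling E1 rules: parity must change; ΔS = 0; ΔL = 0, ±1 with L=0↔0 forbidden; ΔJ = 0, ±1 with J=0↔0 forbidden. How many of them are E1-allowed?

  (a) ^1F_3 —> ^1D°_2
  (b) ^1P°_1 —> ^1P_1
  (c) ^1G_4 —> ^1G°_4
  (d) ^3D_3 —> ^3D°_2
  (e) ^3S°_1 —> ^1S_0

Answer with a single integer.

(a) allowed
(b) allowed
(c) allowed
(d) allowed
(e) forbidden (ΔS, ΔL fail)
Total allowed: 4 of 5.

4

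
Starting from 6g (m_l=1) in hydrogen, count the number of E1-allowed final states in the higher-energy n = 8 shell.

E1 requires Δl = ±1, so l_f ∈ {3, 5}; with 0 ≤ l_f ≤ n_f−1 = 7, the allowed l_f values are {3, 5}.
For l_f = 3: m_f ∈ {m_i−1, m_i, m_i+1} ∩ [−3, 3] = {0, 1, 2} → 3 states.
For l_f = 5: m_f ∈ {m_i−1, m_i, m_i+1} ∩ [−5, 5] = {0, 1, 2} → 3 states.
Total: 6.

6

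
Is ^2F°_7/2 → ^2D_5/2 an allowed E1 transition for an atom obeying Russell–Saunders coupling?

allowed

ΔL = 0, ±1 (not L=0↔0): L: 3 → 2, ΔL = -1 — ok.
ΔS = 0: S: 1/2 → 1/2 — ok.
Parity must change: odd → even — ok.
ΔJ = 0, ±1 (not J=0↔0): J: 7/2 → 5/2, ΔJ = -1 — ok.
All four E1 rules are satisfied.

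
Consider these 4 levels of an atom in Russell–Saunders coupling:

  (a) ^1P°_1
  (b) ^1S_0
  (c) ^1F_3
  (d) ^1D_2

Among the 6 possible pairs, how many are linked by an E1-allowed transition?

(a)–(b): allowed.
(a)–(c): forbidden (ΔL, ΔJ).
(a)–(d): allowed.
(b)–(c): forbidden (parity, ΔL, ΔJ).
(b)–(d): forbidden (parity, ΔL, ΔJ).
(c)–(d): forbidden (parity).
Allowed pairs: 2 of 6.

2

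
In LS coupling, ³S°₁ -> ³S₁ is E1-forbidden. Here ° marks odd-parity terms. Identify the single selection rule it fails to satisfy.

the L=0 ↔ L=0 exclusion

Reading off the term symbols: S 1→1, L 0→0, J 1→1, parity odd→even.
Parity must change: odd → even — ✓.
ΔS = 0: S: 1 → 1 — ✓.
ΔJ = 0, ±1 (not J=0↔0): J: 1 → 1, ΔJ = +0 — ✓.
ΔL = 0, ±1 (not L=0↔0): L: 0 → 0, ΔL = +0 — ✗.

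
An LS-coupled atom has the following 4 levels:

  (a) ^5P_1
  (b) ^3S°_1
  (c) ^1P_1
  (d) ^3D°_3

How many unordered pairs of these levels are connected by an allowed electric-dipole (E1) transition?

0

(a)–(b): forbidden (ΔS).
(a)–(c): forbidden (parity, ΔS).
(a)–(d): forbidden (ΔS, ΔJ).
(b)–(c): forbidden (ΔS).
(b)–(d): forbidden (parity, ΔL, ΔJ).
(c)–(d): forbidden (ΔS, ΔJ).
Allowed pairs: 0 of 6.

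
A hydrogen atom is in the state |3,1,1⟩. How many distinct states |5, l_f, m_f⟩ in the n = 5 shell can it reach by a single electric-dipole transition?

4

E1 requires Δl = ±1, so l_f ∈ {0, 2}; with 0 ≤ l_f ≤ n_f−1 = 4, the allowed l_f values are {0, 2}.
For l_f = 0: m_f ∈ {m_i−1, m_i, m_i+1} ∩ [−0, 0] = {0} → 1 state.
For l_f = 2: m_f ∈ {m_i−1, m_i, m_i+1} ∩ [−2, 2] = {0, 1, 2} → 3 states.
Total: 4.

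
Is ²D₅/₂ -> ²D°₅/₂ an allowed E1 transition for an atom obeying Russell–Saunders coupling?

allowed

Initial level: S=1/2, L=2, J=5/2, parity even. Final level: S=1/2, L=2, J=5/2, parity odd.
ΔJ = 0, ±1 (not J=0↔0): J: 5/2 → 5/2, ΔJ = +0 — ok.
ΔL = 0, ±1 (not L=0↔0): L: 2 → 2, ΔL = +0 — ok.
ΔS = 0: S: 1/2 → 1/2 — ok.
Parity must change: even → odd — ok.
All four E1 rules are satisfied.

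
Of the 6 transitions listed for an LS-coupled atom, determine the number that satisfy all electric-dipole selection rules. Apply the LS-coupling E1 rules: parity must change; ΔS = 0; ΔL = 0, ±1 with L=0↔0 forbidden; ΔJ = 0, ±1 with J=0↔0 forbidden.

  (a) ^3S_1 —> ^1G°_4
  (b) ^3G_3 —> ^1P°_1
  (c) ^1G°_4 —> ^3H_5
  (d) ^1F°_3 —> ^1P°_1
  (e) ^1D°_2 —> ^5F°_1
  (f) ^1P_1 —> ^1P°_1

(a) forbidden (ΔS, ΔL, ΔJ fail)
(b) forbidden (ΔS, ΔL, ΔJ fail)
(c) forbidden (ΔS fails)
(d) forbidden (parity, ΔL, ΔJ fail)
(e) forbidden (parity, ΔS fail)
(f) allowed
Total allowed: 1 of 6.

1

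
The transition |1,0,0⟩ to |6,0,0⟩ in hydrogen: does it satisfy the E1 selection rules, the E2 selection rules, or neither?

Δl = 0 − 0 = +0; l_i + l_f = 0.
Δm_l = +0.
E1 (Δl = ±1, |Δm_l| ≤ 1): not satisfied.
E2 (Δl = 0,±2, l_i+l_f ≥ 2, |Δm_l| ≤ 2): not satisfied.

neither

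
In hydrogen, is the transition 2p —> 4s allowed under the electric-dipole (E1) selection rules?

Initial l = 1, final l = 0, so Δl = -1. E1 requires Δl = ±1: satisfied.
All E1 selection rules are satisfied.

allowed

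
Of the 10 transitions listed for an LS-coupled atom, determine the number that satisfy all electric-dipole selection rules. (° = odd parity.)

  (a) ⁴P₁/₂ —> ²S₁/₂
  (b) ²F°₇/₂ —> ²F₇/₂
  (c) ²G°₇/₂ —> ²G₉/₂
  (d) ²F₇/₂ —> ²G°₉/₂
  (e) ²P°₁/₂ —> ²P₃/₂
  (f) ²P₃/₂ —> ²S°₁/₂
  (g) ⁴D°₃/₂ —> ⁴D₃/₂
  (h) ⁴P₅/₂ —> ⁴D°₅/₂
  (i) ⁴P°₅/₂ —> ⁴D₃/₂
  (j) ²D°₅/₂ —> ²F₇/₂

(a) forbidden (parity, ΔS fail)
(b) allowed
(c) allowed
(d) allowed
(e) allowed
(f) allowed
(g) allowed
(h) allowed
(i) allowed
(j) allowed
Total allowed: 9 of 10.

9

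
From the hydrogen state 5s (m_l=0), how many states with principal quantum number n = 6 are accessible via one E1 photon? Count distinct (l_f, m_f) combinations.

E1 requires Δl = ±1, so l_f ∈ {-1, 1}; with 0 ≤ l_f ≤ n_f−1 = 5, the allowed l_f values are {1}.
For l_f = 1: m_f ∈ {m_i−1, m_i, m_i+1} ∩ [−1, 1] = {-1, 0, 1} → 3 states.
Total: 3.

3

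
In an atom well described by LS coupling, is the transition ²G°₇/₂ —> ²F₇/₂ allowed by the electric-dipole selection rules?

allowed

Parity must change: odd → even — passes.
ΔS = 0: S: 1/2 → 1/2 — passes.
ΔL = 0, ±1 (not L=0↔0): L: 4 → 3, ΔL = -1 — passes.
ΔJ = 0, ±1 (not J=0↔0): J: 7/2 → 7/2, ΔJ = +0 — passes.
All four E1 rules are satisfied.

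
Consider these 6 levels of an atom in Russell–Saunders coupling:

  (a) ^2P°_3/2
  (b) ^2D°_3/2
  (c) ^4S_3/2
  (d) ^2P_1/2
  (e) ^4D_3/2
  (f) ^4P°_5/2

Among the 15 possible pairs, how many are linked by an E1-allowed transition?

4

(a)–(b): forbidden (parity).
(a)–(c): forbidden (ΔS).
(a)–(d): allowed.
(a)–(e): forbidden (ΔS).
(a)–(f): forbidden (parity, ΔS).
(b)–(c): forbidden (ΔS, ΔL).
(b)–(d): allowed.
(b)–(e): forbidden (ΔS).
(b)–(f): forbidden (parity, ΔS).
(c)–(d): forbidden (parity, ΔS).
(c)–(e): forbidden (parity, ΔL).
(c)–(f): allowed.
(d)–(e): forbidden (parity, ΔS).
(d)–(f): forbidden (ΔS, ΔJ).
(e)–(f): allowed.
Allowed pairs: 4 of 15.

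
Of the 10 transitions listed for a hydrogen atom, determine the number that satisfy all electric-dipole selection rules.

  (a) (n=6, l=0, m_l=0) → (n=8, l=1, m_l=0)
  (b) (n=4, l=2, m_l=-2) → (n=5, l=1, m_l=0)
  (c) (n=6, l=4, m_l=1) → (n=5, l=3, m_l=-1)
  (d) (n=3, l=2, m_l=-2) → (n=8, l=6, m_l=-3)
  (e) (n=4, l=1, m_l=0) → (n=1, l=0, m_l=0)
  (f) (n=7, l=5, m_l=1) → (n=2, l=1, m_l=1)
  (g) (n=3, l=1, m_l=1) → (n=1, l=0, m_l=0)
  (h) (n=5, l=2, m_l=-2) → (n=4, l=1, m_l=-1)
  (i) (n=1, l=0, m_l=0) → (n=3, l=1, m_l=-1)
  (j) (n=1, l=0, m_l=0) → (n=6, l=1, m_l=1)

6

(a) allowed
(b) forbidden — Δm_l = +2 (E1 requires Δm_l = 0, ±1)
(c) forbidden — Δm_l = -2 (E1 requires Δm_l = 0, ±1)
(d) forbidden — Δl = +4 (E1 requires Δl = ±1)
(e) allowed
(f) forbidden — Δl = -4 (E1 requires Δl = ±1)
(g) allowed
(h) allowed
(i) allowed
(j) allowed
Total allowed: 6 of 10.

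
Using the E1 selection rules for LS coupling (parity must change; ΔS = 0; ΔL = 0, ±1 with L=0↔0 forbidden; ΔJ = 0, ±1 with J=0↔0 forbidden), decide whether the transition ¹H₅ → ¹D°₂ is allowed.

Parity must change: even → odd — passes.
ΔS = 0: S: 0 → 0 — passes.
ΔL = 0, ±1 (not L=0↔0): L: 5 → 2, ΔL = -3 — fails.
ΔJ = 0, ±1 (not J=0↔0): J: 5 → 2, ΔJ = -3 — fails.
Rule(s) violated: ΔL, ΔJ.

forbidden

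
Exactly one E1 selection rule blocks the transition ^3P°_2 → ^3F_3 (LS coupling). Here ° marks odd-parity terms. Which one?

Parity must change: odd → even — satisfied.
ΔS = 0: S: 1 → 1 — satisfied.
ΔL = 0, ±1 (not L=0↔0): L: 1 → 3, ΔL = +2 — violated.
ΔJ = 0, ±1 (not J=0↔0): J: 2 → 3, ΔJ = +1 — satisfied.

the ΔL = 0, ±1 rule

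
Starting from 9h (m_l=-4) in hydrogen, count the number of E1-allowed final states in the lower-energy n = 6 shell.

E1 requires Δl = ±1, so l_f ∈ {4, 6}; with 0 ≤ l_f ≤ n_f−1 = 5, the allowed l_f values are {4}.
For l_f = 4: m_f ∈ {m_i−1, m_i, m_i+1} ∩ [−4, 4] = {-4, -3} → 2 states.
Total: 2.

2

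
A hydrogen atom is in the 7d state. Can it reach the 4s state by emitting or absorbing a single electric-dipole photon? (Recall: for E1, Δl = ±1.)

Δl = 0 − 2 = -2; the E1 rule Δl = ±1 is violated.
The transition is electric-dipole forbidden.

forbidden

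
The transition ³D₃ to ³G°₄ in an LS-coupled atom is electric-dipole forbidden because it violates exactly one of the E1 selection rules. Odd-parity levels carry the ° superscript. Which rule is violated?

the ΔL = 0, ±1 rule

Parity must change: even → odd — satisfied.
ΔS = 0: S: 1 → 1 — satisfied.
ΔL = 0, ±1 (not L=0↔0): L: 2 → 4, ΔL = +2 — violated.
ΔJ = 0, ±1 (not J=0↔0): J: 3 → 4, ΔJ = +1 — satisfied.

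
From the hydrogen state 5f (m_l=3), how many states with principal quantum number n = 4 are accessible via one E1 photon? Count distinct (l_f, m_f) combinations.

1

E1 requires Δl = ±1, so l_f ∈ {2, 4}; with 0 ≤ l_f ≤ n_f−1 = 3, the allowed l_f values are {2}.
For l_f = 2: m_f ∈ {m_i−1, m_i, m_i+1} ∩ [−2, 2] = {2} → 1 state.
Total: 1.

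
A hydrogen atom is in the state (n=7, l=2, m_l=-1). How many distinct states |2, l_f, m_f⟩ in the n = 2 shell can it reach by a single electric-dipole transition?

2

E1 requires Δl = ±1, so l_f ∈ {1, 3}; with 0 ≤ l_f ≤ n_f−1 = 1, the allowed l_f values are {1}.
For l_f = 1: m_f ∈ {m_i−1, m_i, m_i+1} ∩ [−1, 1] = {-1, 0} → 2 states.
Total: 2.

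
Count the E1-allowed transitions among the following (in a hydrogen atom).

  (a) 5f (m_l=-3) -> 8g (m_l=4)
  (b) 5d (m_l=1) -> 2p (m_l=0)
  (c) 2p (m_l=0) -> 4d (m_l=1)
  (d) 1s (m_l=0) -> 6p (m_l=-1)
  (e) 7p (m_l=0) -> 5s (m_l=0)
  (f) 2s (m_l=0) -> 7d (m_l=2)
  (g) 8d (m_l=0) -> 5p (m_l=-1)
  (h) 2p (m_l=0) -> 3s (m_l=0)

6

(a) forbidden — Δm_l = +7 (E1 requires Δm_l = 0, ±1)
(b) allowed
(c) allowed
(d) allowed
(e) allowed
(f) forbidden — Δl = +2 (E1 requires Δl = ±1); Δm_l = +2 (E1 requires Δm_l = 0, ±1)
(g) allowed
(h) allowed
Total allowed: 6 of 8.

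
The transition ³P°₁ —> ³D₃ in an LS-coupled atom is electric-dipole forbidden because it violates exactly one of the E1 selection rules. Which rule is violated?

the ΔJ = 0, ±1 rule

Parity must change: odd → even — passes.
ΔS = 0: S: 1 → 1 — passes.
ΔL = 0, ±1 (not L=0↔0): L: 1 → 2, ΔL = +1 — passes.
ΔJ = 0, ±1 (not J=0↔0): J: 1 → 3, ΔJ = +2 — fails.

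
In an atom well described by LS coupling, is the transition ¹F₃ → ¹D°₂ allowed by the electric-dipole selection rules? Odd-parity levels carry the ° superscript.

Parity must change: even → odd — passes.
ΔS = 0: S: 0 → 0 — passes.
ΔL = 0, ±1 (not L=0↔0): L: 3 → 2, ΔL = -1 — passes.
ΔJ = 0, ±1 (not J=0↔0): J: 3 → 2, ΔJ = -1 — passes.
All four E1 rules are satisfied.

allowed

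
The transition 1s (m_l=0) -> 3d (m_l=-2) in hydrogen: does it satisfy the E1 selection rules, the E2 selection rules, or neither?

E2

Δl = 2 − 0 = +2; l_i + l_f = 2.
Δm_l = -2.
E1 (Δl = ±1, |Δm_l| ≤ 1): not satisfied.
E2 (Δl = 0,±2, l_i+l_f ≥ 2, |Δm_l| ≤ 2): satisfied.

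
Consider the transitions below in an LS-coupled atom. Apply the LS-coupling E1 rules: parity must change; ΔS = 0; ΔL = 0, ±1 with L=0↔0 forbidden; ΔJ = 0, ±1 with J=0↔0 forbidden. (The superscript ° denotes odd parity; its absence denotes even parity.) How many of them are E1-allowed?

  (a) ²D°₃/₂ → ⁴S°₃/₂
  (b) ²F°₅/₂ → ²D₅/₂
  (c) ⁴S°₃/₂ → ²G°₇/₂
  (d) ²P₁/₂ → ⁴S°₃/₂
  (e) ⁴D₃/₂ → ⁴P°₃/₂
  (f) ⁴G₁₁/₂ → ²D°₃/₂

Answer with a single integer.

(a) forbidden (parity, ΔS, ΔL fail)
(b) allowed
(c) forbidden (parity, ΔS, ΔL, ΔJ fail)
(d) forbidden (ΔS fails)
(e) allowed
(f) forbidden (ΔS, ΔL, ΔJ fail)
Total allowed: 2 of 6.

2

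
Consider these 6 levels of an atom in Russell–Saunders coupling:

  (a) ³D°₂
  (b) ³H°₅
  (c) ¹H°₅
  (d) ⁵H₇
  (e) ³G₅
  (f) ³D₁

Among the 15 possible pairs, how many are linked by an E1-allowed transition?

2

(a)–(b): forbidden (parity, ΔL, ΔJ).
(a)–(c): forbidden (parity, ΔS, ΔL, ΔJ).
(a)–(d): forbidden (ΔS, ΔL, ΔJ).
(a)–(e): forbidden (ΔL, ΔJ).
(a)–(f): allowed.
(b)–(c): forbidden (parity, ΔS).
(b)–(d): forbidden (ΔS, ΔJ).
(b)–(e): allowed.
(b)–(f): forbidden (ΔL, ΔJ).
(c)–(d): forbidden (ΔS, ΔJ).
(c)–(e): forbidden (ΔS).
(c)–(f): forbidden (ΔS, ΔL, ΔJ).
(d)–(e): forbidden (parity, ΔS, ΔJ).
(d)–(f): forbidden (parity, ΔS, ΔL, ΔJ).
(e)–(f): forbidden (parity, ΔL, ΔJ).
Allowed pairs: 2 of 15.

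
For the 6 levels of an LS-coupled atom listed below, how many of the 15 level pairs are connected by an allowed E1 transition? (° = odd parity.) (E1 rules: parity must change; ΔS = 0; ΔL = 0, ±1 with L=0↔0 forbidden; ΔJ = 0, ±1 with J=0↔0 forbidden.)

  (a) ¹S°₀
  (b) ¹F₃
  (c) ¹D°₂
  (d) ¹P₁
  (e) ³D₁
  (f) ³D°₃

3

(a)–(b): forbidden (ΔL, ΔJ).
(a)–(c): forbidden (parity, ΔL, ΔJ).
(a)–(d): allowed.
(a)–(e): forbidden (ΔS, ΔL).
(a)–(f): forbidden (parity, ΔS, ΔL, ΔJ).
(b)–(c): allowed.
(b)–(d): forbidden (parity, ΔL, ΔJ).
(b)–(e): forbidden (parity, ΔS, ΔJ).
(b)–(f): forbidden (ΔS).
(c)–(d): allowed.
(c)–(e): forbidden (ΔS).
(c)–(f): forbidden (parity, ΔS).
(d)–(e): forbidden (parity, ΔS).
(d)–(f): forbidden (ΔS, ΔJ).
(e)–(f): forbidden (ΔJ).
Allowed pairs: 3 of 15.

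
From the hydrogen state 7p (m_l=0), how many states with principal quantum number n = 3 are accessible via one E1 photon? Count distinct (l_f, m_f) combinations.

E1 requires Δl = ±1, so l_f ∈ {0, 2}; with 0 ≤ l_f ≤ n_f−1 = 2, the allowed l_f values are {0, 2}.
For l_f = 0: m_f ∈ {m_i−1, m_i, m_i+1} ∩ [−0, 0] = {0} → 1 state.
For l_f = 2: m_f ∈ {m_i−1, m_i, m_i+1} ∩ [−2, 2] = {-1, 0, 1} → 3 states.
Total: 4.

4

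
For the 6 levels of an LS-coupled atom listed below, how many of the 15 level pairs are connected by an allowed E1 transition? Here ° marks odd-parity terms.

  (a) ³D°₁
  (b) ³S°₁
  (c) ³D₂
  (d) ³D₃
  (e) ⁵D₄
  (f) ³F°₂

3

(a)–(b): forbidden (parity, ΔL).
(a)–(c): allowed.
(a)–(d): forbidden (ΔJ).
(a)–(e): forbidden (ΔS, ΔJ).
(a)–(f): forbidden (parity).
(b)–(c): forbidden (ΔL).
(b)–(d): forbidden (ΔL, ΔJ).
(b)–(e): forbidden (ΔS, ΔL, ΔJ).
(b)–(f): forbidden (parity, ΔL).
(c)–(d): forbidden (parity).
(c)–(e): forbidden (parity, ΔS, ΔJ).
(c)–(f): allowed.
(d)–(e): forbidden (parity, ΔS).
(d)–(f): allowed.
(e)–(f): forbidden (ΔS, ΔJ).
Allowed pairs: 3 of 15.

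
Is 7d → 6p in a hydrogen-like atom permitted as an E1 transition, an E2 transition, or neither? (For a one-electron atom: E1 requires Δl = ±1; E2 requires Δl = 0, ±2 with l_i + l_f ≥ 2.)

E1

Δl = 1 − 2 = -1; l_i + l_f = 3.
E1 (Δl = ±1): satisfied.
E2 (Δl = 0,±2, l_i+l_f ≥ 2): not satisfied.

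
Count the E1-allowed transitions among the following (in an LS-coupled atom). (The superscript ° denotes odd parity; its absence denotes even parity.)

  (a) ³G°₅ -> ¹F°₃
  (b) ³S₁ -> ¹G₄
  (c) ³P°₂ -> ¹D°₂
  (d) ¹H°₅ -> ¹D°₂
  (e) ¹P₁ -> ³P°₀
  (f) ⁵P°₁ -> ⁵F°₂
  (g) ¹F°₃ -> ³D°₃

0

(a) forbidden (parity, ΔS, ΔJ fail)
(b) forbidden (parity, ΔS, ΔL, ΔJ fail)
(c) forbidden (parity, ΔS fail)
(d) forbidden (parity, ΔL, ΔJ fail)
(e) forbidden (ΔS fails)
(f) forbidden (parity, ΔL fail)
(g) forbidden (parity, ΔS fail)
Total allowed: 0 of 7.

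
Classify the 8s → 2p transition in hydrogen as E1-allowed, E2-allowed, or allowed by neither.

Δl = 1 − 0 = +1; l_i + l_f = 1.
E1 (Δl = ±1): satisfied.
E2 (Δl = 0,±2, l_i+l_f ≥ 2): not satisfied.

E1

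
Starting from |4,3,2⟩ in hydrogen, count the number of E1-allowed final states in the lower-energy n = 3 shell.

E1 requires Δl = ±1, so l_f ∈ {2, 4}; with 0 ≤ l_f ≤ n_f−1 = 2, the allowed l_f values are {2}.
For l_f = 2: m_f ∈ {m_i−1, m_i, m_i+1} ∩ [−2, 2] = {1, 2} → 2 states.
Total: 2.

2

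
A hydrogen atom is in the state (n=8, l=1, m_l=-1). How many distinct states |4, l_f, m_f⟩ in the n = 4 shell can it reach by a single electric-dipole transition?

E1 requires Δl = ±1, so l_f ∈ {0, 2}; with 0 ≤ l_f ≤ n_f−1 = 3, the allowed l_f values are {0, 2}.
For l_f = 0: m_f ∈ {m_i−1, m_i, m_i+1} ∩ [−0, 0] = {0} → 1 state.
For l_f = 2: m_f ∈ {m_i−1, m_i, m_i+1} ∩ [−2, 2] = {-2, -1, 0} → 3 states.
Total: 4.

4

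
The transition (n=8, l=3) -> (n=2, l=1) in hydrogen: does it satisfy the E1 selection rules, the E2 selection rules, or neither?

Δl = 1 − 3 = -2; l_i + l_f = 4.
E1 (Δl = ±1): not satisfied.
E2 (Δl = 0,±2, l_i+l_f ≥ 2): satisfied.

E2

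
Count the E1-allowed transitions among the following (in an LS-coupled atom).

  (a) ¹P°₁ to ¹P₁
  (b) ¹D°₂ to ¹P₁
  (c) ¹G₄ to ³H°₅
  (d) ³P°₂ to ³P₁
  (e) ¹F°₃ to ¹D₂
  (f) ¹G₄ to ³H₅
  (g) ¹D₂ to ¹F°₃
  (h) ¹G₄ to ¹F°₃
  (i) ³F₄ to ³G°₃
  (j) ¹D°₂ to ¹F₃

(a) allowed
(b) allowed
(c) forbidden (ΔS fails)
(d) allowed
(e) allowed
(f) forbidden (parity, ΔS fail)
(g) allowed
(h) allowed
(i) allowed
(j) allowed
Total allowed: 8 of 10.

8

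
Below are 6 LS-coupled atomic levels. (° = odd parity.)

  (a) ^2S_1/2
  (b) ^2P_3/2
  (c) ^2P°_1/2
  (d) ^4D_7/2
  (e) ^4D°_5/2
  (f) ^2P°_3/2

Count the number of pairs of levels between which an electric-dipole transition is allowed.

(a)–(b): forbidden (parity).
(a)–(c): allowed.
(a)–(d): forbidden (parity, ΔS, ΔL, ΔJ).
(a)–(e): forbidden (ΔS, ΔL, ΔJ).
(a)–(f): allowed.
(b)–(c): allowed.
(b)–(d): forbidden (parity, ΔS, ΔJ).
(b)–(e): forbidden (ΔS).
(b)–(f): allowed.
(c)–(d): forbidden (ΔS, ΔJ).
(c)–(e): forbidden (parity, ΔS, ΔJ).
(c)–(f): forbidden (parity).
(d)–(e): allowed.
(d)–(f): forbidden (ΔS, ΔJ).
(e)–(f): forbidden (parity, ΔS).
Allowed pairs: 5 of 15.

5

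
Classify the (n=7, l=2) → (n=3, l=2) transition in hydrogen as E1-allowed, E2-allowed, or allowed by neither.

E2

Δl = 2 − 2 = +0; l_i + l_f = 4.
E1 (Δl = ±1): not satisfied.
E2 (Δl = 0,±2, l_i+l_f ≥ 2): satisfied.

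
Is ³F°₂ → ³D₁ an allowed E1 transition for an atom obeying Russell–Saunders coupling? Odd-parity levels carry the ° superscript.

allowed

Reading off the term symbols: S 1→1, L 3→2, J 2→1, parity odd→even.
Parity must change: odd → even — ✓.
ΔS = 0: S: 1 → 1 — ✓.
ΔJ = 0, ±1 (not J=0↔0): J: 2 → 1, ΔJ = -1 — ✓.
ΔL = 0, ±1 (not L=0↔0): L: 3 → 2, ΔL = -1 — ✓.
All four E1 rules are satisfied.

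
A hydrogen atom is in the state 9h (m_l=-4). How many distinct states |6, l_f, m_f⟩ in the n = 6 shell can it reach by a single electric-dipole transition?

2

E1 requires Δl = ±1, so l_f ∈ {4, 6}; with 0 ≤ l_f ≤ n_f−1 = 5, the allowed l_f values are {4}.
For l_f = 4: m_f ∈ {m_i−1, m_i, m_i+1} ∩ [−4, 4] = {-4, -3} → 2 states.
Total: 2.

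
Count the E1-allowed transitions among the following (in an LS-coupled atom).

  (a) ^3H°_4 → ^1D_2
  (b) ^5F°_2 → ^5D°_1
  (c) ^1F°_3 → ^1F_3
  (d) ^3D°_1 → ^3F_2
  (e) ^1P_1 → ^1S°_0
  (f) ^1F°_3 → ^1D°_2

(a) forbidden (ΔS, ΔL, ΔJ fail)
(b) forbidden (parity fails)
(c) allowed
(d) allowed
(e) allowed
(f) forbidden (parity fails)
Total allowed: 3 of 6.

3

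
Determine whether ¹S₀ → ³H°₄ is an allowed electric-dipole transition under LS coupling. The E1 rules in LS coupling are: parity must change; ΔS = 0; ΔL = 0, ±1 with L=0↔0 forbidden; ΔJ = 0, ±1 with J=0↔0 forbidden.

forbidden

Parity must change: even → odd — ✓.
ΔS = 0: S: 0 → 1 — ✗.
ΔL = 0, ±1 (not L=0↔0): L: 0 → 5, ΔL = +5 — ✗.
ΔJ = 0, ±1 (not J=0↔0): J: 0 → 4, ΔJ = +4 — ✗.
Rule(s) violated: ΔS, ΔL, ΔJ.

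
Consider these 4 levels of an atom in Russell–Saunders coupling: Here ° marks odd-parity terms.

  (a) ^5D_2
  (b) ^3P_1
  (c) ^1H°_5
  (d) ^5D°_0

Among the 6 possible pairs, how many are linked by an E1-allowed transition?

(a)–(b): forbidden (parity, ΔS).
(a)–(c): forbidden (ΔS, ΔL, ΔJ).
(a)–(d): forbidden (ΔJ).
(b)–(c): forbidden (ΔS, ΔL, ΔJ).
(b)–(d): forbidden (ΔS).
(c)–(d): forbidden (parity, ΔS, ΔL, ΔJ).
Allowed pairs: 0 of 6.

0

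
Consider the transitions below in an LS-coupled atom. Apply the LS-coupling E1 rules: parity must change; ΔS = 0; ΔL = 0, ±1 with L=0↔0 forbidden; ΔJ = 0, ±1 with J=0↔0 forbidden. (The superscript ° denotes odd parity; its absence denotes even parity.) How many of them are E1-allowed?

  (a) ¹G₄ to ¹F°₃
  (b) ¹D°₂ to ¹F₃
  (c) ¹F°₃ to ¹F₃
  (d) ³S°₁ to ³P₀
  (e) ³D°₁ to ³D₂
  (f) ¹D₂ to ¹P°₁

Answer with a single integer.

6

(a) allowed
(b) allowed
(c) allowed
(d) allowed
(e) allowed
(f) allowed
Total allowed: 6 of 6.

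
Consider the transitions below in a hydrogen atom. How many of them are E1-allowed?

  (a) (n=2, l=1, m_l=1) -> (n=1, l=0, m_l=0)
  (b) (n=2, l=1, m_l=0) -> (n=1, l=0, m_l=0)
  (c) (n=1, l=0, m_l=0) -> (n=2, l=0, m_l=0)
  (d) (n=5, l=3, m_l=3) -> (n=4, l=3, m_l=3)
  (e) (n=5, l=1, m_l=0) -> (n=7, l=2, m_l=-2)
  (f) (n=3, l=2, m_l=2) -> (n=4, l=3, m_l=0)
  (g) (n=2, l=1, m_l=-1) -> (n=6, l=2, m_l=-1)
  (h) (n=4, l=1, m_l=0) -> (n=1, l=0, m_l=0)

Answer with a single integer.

4

(a) allowed
(b) allowed
(c) forbidden — Δl = +0 (E1 requires Δl = ±1)
(d) forbidden — Δl = +0 (E1 requires Δl = ±1)
(e) forbidden — Δm_l = -2 (E1 requires Δm_l = 0, ±1)
(f) forbidden — Δm_l = -2 (E1 requires Δm_l = 0, ±1)
(g) allowed
(h) allowed
Total allowed: 4 of 8.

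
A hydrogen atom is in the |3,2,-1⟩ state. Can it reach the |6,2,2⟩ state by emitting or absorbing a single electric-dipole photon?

Initial l = 2, final l = 2, so Δl = +0. E1 requires Δl = ±1: violated.
Δm_l = 2 − (-1) = +3. E1 requires Δm_l = 0, ±1: violated.
The transition is electric-dipole forbidden.

forbidden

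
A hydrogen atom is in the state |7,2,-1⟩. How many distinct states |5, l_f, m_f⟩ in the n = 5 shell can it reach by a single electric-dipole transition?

E1 requires Δl = ±1, so l_f ∈ {1, 3}; with 0 ≤ l_f ≤ n_f−1 = 4, the allowed l_f values are {1, 3}.
For l_f = 1: m_f ∈ {m_i−1, m_i, m_i+1} ∩ [−1, 1] = {-1, 0} → 2 states.
For l_f = 3: m_f ∈ {m_i−1, m_i, m_i+1} ∩ [−3, 3] = {-2, -1, 0} → 3 states.
Total: 5.

5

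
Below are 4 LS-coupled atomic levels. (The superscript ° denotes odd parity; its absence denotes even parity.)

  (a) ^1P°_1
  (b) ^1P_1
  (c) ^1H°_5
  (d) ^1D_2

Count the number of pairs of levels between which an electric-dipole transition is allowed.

(a)–(b): allowed.
(a)–(c): forbidden (parity, ΔL, ΔJ).
(a)–(d): allowed.
(b)–(c): forbidden (ΔL, ΔJ).
(b)–(d): forbidden (parity).
(c)–(d): forbidden (ΔL, ΔJ).
Allowed pairs: 2 of 6.

2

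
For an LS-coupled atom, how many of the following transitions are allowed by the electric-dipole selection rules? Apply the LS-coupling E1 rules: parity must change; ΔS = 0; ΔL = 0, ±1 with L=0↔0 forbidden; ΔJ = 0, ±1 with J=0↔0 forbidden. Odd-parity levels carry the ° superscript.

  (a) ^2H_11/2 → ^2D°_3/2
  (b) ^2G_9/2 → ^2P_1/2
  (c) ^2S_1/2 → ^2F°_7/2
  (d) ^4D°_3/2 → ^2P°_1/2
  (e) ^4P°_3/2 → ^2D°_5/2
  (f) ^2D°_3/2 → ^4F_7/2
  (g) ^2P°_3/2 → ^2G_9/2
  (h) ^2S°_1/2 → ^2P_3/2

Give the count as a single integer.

1

(a) forbidden (ΔL, ΔJ fail)
(b) forbidden (parity, ΔL, ΔJ fail)
(c) forbidden (ΔL, ΔJ fail)
(d) forbidden (parity, ΔS fail)
(e) forbidden (parity, ΔS fail)
(f) forbidden (ΔS, ΔJ fail)
(g) forbidden (ΔL, ΔJ fail)
(h) allowed
Total allowed: 1 of 8.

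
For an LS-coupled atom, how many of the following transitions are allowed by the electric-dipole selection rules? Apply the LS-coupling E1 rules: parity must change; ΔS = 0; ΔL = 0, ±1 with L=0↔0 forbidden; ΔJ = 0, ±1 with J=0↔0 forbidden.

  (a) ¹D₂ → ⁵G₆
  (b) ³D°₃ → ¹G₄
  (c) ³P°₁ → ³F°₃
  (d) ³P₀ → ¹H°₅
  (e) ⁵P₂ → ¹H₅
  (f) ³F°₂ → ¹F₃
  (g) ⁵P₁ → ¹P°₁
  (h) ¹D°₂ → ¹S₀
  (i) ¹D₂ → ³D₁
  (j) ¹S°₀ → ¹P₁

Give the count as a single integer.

(a) forbidden (parity, ΔS, ΔL, ΔJ fail)
(b) forbidden (ΔS, ΔL fail)
(c) forbidden (parity, ΔL, ΔJ fail)
(d) forbidden (ΔS, ΔL, ΔJ fail)
(e) forbidden (parity, ΔS, ΔL, ΔJ fail)
(f) forbidden (ΔS fails)
(g) forbidden (ΔS fails)
(h) forbidden (ΔL, ΔJ fail)
(i) forbidden (parity, ΔS fail)
(j) allowed
Total allowed: 1 of 10.

1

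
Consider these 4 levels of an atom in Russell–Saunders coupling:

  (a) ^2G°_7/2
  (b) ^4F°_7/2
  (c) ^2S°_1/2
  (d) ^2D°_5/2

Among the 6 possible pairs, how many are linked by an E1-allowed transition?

0

(a)–(b): forbidden (parity, ΔS).
(a)–(c): forbidden (parity, ΔL, ΔJ).
(a)–(d): forbidden (parity, ΔL).
(b)–(c): forbidden (parity, ΔS, ΔL, ΔJ).
(b)–(d): forbidden (parity, ΔS).
(c)–(d): forbidden (parity, ΔL, ΔJ).
Allowed pairs: 0 of 6.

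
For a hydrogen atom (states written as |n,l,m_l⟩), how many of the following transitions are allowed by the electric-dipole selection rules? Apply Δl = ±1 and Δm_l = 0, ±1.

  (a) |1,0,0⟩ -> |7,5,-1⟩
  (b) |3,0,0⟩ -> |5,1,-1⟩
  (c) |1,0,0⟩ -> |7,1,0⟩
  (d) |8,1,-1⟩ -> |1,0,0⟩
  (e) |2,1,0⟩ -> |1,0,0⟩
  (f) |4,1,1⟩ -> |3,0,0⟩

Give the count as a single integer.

(a) forbidden — Δl = +5 (E1 requires Δl = ±1)
(b) allowed
(c) allowed
(d) allowed
(e) allowed
(f) allowed
Total allowed: 5 of 6.

5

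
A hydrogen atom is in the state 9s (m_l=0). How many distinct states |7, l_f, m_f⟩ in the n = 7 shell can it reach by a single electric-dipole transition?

E1 requires Δl = ±1, so l_f ∈ {-1, 1}; with 0 ≤ l_f ≤ n_f−1 = 6, the allowed l_f values are {1}.
For l_f = 1: m_f ∈ {m_i−1, m_i, m_i+1} ∩ [−1, 1] = {-1, 0, 1} → 3 states.
Total: 3.

3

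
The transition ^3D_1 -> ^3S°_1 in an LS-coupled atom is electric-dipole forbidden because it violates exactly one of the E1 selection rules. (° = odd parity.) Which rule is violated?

the ΔL = 0, ±1 rule

Reading off the term symbols: S 1→1, L 2→0, J 1→1, parity even→odd.
ΔJ = 0, ±1 (not J=0↔0): J: 1 → 1, ΔJ = +0 — ✓.
ΔS = 0: S: 1 → 1 — ✓.
ΔL = 0, ±1 (not L=0↔0): L: 2 → 0, ΔL = -2 — ✗.
Parity must change: even → odd — ✓.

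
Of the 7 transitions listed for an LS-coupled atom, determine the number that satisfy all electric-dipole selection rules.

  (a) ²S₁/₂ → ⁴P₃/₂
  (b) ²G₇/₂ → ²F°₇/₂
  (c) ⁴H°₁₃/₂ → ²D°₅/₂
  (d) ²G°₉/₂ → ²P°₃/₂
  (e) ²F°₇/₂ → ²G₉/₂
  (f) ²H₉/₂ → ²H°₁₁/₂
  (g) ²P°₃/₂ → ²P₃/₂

(a) forbidden (parity, ΔS fail)
(b) allowed
(c) forbidden (parity, ΔS, ΔL, ΔJ fail)
(d) forbidden (parity, ΔL, ΔJ fail)
(e) allowed
(f) allowed
(g) allowed
Total allowed: 4 of 7.

4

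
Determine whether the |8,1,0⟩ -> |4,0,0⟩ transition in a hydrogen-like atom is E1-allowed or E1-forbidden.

allowed

l: 1 → 0 (Δl = -1). Δl = ±1 ✓.
Δm_l = 0 − (0) = +0. E1 requires Δm_l = 0, ±1: ✓.
All E1 selection rules are satisfied.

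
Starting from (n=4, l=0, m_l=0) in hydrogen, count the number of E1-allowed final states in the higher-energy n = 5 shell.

3

E1 requires Δl = ±1, so l_f ∈ {-1, 1}; with 0 ≤ l_f ≤ n_f−1 = 4, the allowed l_f values are {1}.
For l_f = 1: m_f ∈ {m_i−1, m_i, m_i+1} ∩ [−1, 1] = {-1, 0, 1} → 3 states.
Total: 3.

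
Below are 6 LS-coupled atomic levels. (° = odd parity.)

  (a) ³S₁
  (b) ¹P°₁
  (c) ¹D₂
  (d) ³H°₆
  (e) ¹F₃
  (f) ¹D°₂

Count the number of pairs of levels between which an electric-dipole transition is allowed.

(a)–(b): forbidden (ΔS).
(a)–(c): forbidden (parity, ΔS, ΔL).
(a)–(d): forbidden (ΔL, ΔJ).
(a)–(e): forbidden (parity, ΔS, ΔL, ΔJ).
(a)–(f): forbidden (ΔS, ΔL).
(b)–(c): allowed.
(b)–(d): forbidden (parity, ΔS, ΔL, ΔJ).
(b)–(e): forbidden (ΔL, ΔJ).
(b)–(f): forbidden (parity).
(c)–(d): forbidden (ΔS, ΔL, ΔJ).
(c)–(e): forbidden (parity).
(c)–(f): allowed.
(d)–(e): forbidden (ΔS, ΔL, ΔJ).
(d)–(f): forbidden (parity, ΔS, ΔL, ΔJ).
(e)–(f): allowed.
Allowed pairs: 3 of 15.

3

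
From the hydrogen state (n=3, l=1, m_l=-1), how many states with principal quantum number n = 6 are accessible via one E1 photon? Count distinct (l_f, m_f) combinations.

4

E1 requires Δl = ±1, so l_f ∈ {0, 2}; with 0 ≤ l_f ≤ n_f−1 = 5, the allowed l_f values are {0, 2}.
For l_f = 0: m_f ∈ {m_i−1, m_i, m_i+1} ∩ [−0, 0] = {0} → 1 state.
For l_f = 2: m_f ∈ {m_i−1, m_i, m_i+1} ∩ [−2, 2] = {-2, -1, 0} → 3 states.
Total: 4.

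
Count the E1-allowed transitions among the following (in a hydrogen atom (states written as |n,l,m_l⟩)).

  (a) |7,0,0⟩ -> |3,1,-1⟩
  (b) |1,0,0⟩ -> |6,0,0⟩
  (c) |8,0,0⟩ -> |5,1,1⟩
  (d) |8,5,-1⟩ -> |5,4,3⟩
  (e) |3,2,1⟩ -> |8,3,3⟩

(a) allowed
(b) forbidden — Δl = +0 (E1 requires Δl = ±1)
(c) allowed
(d) forbidden — Δm_l = +4 (E1 requires Δm_l = 0, ±1)
(e) forbidden — Δm_l = +2 (E1 requires Δm_l = 0, ±1)
Total allowed: 2 of 5.

2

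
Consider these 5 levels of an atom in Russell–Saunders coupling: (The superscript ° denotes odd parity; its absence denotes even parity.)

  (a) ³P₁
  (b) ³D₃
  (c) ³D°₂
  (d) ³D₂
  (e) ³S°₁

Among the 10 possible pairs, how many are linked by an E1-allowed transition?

(a)–(b): forbidden (parity, ΔJ).
(a)–(c): allowed.
(a)–(d): forbidden (parity).
(a)–(e): allowed.
(b)–(c): allowed.
(b)–(d): forbidden (parity).
(b)–(e): forbidden (ΔL, ΔJ).
(c)–(d): allowed.
(c)–(e): forbidden (parity, ΔL).
(d)–(e): forbidden (ΔL).
Allowed pairs: 4 of 10.

4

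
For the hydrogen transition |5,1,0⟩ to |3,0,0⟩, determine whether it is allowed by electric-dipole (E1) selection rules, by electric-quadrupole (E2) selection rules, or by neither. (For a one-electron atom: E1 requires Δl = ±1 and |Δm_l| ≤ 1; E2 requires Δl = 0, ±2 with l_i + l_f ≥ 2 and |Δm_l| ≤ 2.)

Δl = 0 − 1 = -1; l_i + l_f = 1.
Δm_l = +0.
E1 (Δl = ±1, |Δm_l| ≤ 1): satisfied.
E2 (Δl = 0,±2, l_i+l_f ≥ 2, |Δm_l| ≤ 2): not satisfied.

E1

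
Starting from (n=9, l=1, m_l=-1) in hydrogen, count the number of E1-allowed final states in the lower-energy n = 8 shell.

4

E1 requires Δl = ±1, so l_f ∈ {0, 2}; with 0 ≤ l_f ≤ n_f−1 = 7, the allowed l_f values are {0, 2}.
For l_f = 0: m_f ∈ {m_i−1, m_i, m_i+1} ∩ [−0, 0] = {0} → 1 state.
For l_f = 2: m_f ∈ {m_i−1, m_i, m_i+1} ∩ [−2, 2] = {-2, -1, 0} → 3 states.
Total: 4.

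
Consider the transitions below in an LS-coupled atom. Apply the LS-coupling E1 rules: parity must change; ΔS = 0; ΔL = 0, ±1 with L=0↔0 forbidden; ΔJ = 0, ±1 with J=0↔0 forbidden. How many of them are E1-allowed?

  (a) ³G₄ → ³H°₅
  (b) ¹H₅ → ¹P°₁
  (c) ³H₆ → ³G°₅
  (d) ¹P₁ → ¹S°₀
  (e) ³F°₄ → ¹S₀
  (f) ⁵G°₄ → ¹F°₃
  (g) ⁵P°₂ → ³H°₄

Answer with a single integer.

(a) allowed
(b) forbidden (ΔL, ΔJ fail)
(c) allowed
(d) allowed
(e) forbidden (ΔS, ΔL, ΔJ fail)
(f) forbidden (parity, ΔS fail)
(g) forbidden (parity, ΔS, ΔL, ΔJ fail)
Total allowed: 3 of 7.

3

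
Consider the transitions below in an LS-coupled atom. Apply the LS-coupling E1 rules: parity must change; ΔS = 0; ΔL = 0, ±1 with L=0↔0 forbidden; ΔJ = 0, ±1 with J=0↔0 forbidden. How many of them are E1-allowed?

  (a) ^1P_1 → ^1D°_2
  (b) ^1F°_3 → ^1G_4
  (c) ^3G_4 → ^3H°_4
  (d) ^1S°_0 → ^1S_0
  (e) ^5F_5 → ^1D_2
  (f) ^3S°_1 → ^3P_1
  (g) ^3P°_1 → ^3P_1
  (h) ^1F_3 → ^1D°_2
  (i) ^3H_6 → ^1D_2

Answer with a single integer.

(a) allowed
(b) allowed
(c) allowed
(d) forbidden (ΔL, ΔJ fail)
(e) forbidden (parity, ΔS, ΔJ fail)
(f) allowed
(g) allowed
(h) allowed
(i) forbidden (parity, ΔS, ΔL, ΔJ fail)
Total allowed: 6 of 9.

6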